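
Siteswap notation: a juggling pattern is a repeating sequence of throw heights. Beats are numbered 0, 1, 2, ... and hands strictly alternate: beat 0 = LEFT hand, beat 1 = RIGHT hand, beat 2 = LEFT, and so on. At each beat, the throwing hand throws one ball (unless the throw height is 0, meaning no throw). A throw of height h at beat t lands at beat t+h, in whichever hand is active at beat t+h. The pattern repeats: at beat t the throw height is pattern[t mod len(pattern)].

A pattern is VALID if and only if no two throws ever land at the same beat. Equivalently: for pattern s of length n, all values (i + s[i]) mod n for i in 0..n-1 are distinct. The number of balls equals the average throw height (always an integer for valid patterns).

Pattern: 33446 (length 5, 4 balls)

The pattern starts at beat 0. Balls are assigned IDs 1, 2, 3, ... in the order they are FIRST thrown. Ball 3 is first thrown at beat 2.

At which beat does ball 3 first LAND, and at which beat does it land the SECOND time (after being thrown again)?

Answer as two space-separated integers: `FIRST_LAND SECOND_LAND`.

Answer: 6 9

Derivation:
Beat 0 (L): throw ball1 h=3 -> lands@3:R; in-air after throw: [b1@3:R]
Beat 1 (R): throw ball2 h=3 -> lands@4:L; in-air after throw: [b1@3:R b2@4:L]
Beat 2 (L): throw ball3 h=4 -> lands@6:L; in-air after throw: [b1@3:R b2@4:L b3@6:L]
Beat 3 (R): throw ball1 h=4 -> lands@7:R; in-air after throw: [b2@4:L b3@6:L b1@7:R]
Beat 4 (L): throw ball2 h=6 -> lands@10:L; in-air after throw: [b3@6:L b1@7:R b2@10:L]
Beat 5 (R): throw ball4 h=3 -> lands@8:L; in-air after throw: [b3@6:L b1@7:R b4@8:L b2@10:L]
Beat 6 (L): throw ball3 h=3 -> lands@9:R; in-air after throw: [b1@7:R b4@8:L b3@9:R b2@10:L]
Beat 7 (R): throw ball1 h=4 -> lands@11:R; in-air after throw: [b4@8:L b3@9:R b2@10:L b1@11:R]
Beat 8 (L): throw ball4 h=4 -> lands@12:L; in-air after throw: [b3@9:R b2@10:L b1@11:R b4@12:L]
Beat 9 (R): throw ball3 h=6 -> lands@15:R; in-air after throw: [b2@10:L b1@11:R b4@12:L b3@15:R]
Ball 3: thrown@2 h=4 -> first land @6; rethrown@6 h=3 -> second land @9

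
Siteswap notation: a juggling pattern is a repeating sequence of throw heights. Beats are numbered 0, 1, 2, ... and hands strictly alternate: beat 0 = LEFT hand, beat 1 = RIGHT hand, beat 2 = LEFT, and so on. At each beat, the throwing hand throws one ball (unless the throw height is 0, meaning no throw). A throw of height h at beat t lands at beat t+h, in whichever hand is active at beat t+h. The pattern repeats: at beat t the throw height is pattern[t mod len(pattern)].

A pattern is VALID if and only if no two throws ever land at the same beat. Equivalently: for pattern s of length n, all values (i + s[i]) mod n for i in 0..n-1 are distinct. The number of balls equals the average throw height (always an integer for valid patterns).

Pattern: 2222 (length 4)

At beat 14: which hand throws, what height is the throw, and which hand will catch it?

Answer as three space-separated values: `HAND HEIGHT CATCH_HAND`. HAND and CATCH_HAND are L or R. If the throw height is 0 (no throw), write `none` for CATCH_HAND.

Answer: L 2 L

Derivation:
Beat 14: 14 mod 2 = 0, so hand = L
Throw height = pattern[14 mod 4] = pattern[2] = 2
Lands at beat 14+2=16, 16 mod 2 = 0, so catch hand = L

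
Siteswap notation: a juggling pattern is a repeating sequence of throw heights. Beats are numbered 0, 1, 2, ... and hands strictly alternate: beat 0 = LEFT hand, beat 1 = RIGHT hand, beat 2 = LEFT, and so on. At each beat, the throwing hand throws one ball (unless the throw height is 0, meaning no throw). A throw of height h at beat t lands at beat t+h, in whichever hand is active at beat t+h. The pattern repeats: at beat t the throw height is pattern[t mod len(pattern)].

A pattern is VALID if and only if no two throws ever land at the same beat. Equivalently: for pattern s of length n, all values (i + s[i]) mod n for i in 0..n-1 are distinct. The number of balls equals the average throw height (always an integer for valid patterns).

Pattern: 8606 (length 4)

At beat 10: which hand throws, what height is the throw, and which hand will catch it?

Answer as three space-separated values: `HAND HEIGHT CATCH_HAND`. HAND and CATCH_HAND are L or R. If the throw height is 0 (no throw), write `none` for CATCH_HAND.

Beat 10: 10 mod 2 = 0, so hand = L
Throw height = pattern[10 mod 4] = pattern[2] = 0

Answer: L 0 none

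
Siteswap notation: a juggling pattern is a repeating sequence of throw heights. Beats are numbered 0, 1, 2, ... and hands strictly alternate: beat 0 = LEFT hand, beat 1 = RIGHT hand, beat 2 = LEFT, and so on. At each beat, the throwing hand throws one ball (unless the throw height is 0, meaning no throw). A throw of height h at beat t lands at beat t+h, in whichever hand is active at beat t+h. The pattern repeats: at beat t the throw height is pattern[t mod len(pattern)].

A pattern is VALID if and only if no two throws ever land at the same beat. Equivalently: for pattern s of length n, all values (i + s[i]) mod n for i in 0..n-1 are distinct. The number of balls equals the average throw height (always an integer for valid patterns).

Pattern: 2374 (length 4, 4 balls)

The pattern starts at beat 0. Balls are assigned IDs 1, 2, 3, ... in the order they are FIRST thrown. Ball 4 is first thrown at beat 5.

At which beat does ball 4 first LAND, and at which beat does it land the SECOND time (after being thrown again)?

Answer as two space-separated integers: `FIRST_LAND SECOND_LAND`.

Beat 0 (L): throw ball1 h=2 -> lands@2:L; in-air after throw: [b1@2:L]
Beat 1 (R): throw ball2 h=3 -> lands@4:L; in-air after throw: [b1@2:L b2@4:L]
Beat 2 (L): throw ball1 h=7 -> lands@9:R; in-air after throw: [b2@4:L b1@9:R]
Beat 3 (R): throw ball3 h=4 -> lands@7:R; in-air after throw: [b2@4:L b3@7:R b1@9:R]
Beat 4 (L): throw ball2 h=2 -> lands@6:L; in-air after throw: [b2@6:L b3@7:R b1@9:R]
Beat 5 (R): throw ball4 h=3 -> lands@8:L; in-air after throw: [b2@6:L b3@7:R b4@8:L b1@9:R]
Beat 6 (L): throw ball2 h=7 -> lands@13:R; in-air after throw: [b3@7:R b4@8:L b1@9:R b2@13:R]
Beat 7 (R): throw ball3 h=4 -> lands@11:R; in-air after throw: [b4@8:L b1@9:R b3@11:R b2@13:R]
Beat 8 (L): throw ball4 h=2 -> lands@10:L; in-air after throw: [b1@9:R b4@10:L b3@11:R b2@13:R]
Beat 9 (R): throw ball1 h=3 -> lands@12:L; in-air after throw: [b4@10:L b3@11:R b1@12:L b2@13:R]
Beat 10 (L): throw ball4 h=7 -> lands@17:R; in-air after throw: [b3@11:R b1@12:L b2@13:R b4@17:R]
Ball 4: thrown@5 h=3 -> first land @8; rethrown@8 h=2 -> second land @10

Answer: 8 10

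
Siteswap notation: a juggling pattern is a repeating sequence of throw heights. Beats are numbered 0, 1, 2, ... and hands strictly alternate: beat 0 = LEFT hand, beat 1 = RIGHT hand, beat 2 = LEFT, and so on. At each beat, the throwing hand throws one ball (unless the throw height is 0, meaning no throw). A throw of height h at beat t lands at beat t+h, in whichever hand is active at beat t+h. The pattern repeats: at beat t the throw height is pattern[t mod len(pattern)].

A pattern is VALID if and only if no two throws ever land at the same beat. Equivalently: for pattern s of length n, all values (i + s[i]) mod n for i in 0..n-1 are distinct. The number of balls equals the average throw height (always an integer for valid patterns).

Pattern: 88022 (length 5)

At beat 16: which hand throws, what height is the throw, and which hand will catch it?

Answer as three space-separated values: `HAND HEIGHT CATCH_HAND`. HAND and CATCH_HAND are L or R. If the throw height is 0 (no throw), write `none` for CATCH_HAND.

Answer: L 8 L

Derivation:
Beat 16: 16 mod 2 = 0, so hand = L
Throw height = pattern[16 mod 5] = pattern[1] = 8
Lands at beat 16+8=24, 24 mod 2 = 0, so catch hand = L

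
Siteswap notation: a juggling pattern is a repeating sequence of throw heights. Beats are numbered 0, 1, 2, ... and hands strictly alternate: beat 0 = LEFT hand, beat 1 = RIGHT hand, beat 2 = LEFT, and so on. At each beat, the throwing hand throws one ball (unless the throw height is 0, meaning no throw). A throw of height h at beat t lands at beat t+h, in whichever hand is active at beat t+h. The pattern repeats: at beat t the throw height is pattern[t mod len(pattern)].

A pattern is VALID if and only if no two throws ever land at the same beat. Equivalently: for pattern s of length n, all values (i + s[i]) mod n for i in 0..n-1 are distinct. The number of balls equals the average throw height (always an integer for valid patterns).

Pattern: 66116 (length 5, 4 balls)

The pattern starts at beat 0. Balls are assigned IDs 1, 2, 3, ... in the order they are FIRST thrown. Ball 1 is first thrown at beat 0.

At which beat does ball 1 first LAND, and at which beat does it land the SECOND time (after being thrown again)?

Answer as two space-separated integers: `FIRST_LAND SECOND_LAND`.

Beat 0 (L): throw ball1 h=6 -> lands@6:L; in-air after throw: [b1@6:L]
Beat 1 (R): throw ball2 h=6 -> lands@7:R; in-air after throw: [b1@6:L b2@7:R]
Beat 2 (L): throw ball3 h=1 -> lands@3:R; in-air after throw: [b3@3:R b1@6:L b2@7:R]
Beat 3 (R): throw ball3 h=1 -> lands@4:L; in-air after throw: [b3@4:L b1@6:L b2@7:R]
Beat 4 (L): throw ball3 h=6 -> lands@10:L; in-air after throw: [b1@6:L b2@7:R b3@10:L]
Beat 5 (R): throw ball4 h=6 -> lands@11:R; in-air after throw: [b1@6:L b2@7:R b3@10:L b4@11:R]
Beat 6 (L): throw ball1 h=6 -> lands@12:L; in-air after throw: [b2@7:R b3@10:L b4@11:R b1@12:L]
Beat 7 (R): throw ball2 h=1 -> lands@8:L; in-air after throw: [b2@8:L b3@10:L b4@11:R b1@12:L]
Beat 8 (L): throw ball2 h=1 -> lands@9:R; in-air after throw: [b2@9:R b3@10:L b4@11:R b1@12:L]
Beat 9 (R): throw ball2 h=6 -> lands@15:R; in-air after throw: [b3@10:L b4@11:R b1@12:L b2@15:R]
Beat 10 (L): throw ball3 h=6 -> lands@16:L; in-air after throw: [b4@11:R b1@12:L b2@15:R b3@16:L]
Beat 11 (R): throw ball4 h=6 -> lands@17:R; in-air after throw: [b1@12:L b2@15:R b3@16:L b4@17:R]
Ball 1: thrown@0 h=6 -> first land @6; rethrown@6 h=6 -> second land @12

Answer: 6 12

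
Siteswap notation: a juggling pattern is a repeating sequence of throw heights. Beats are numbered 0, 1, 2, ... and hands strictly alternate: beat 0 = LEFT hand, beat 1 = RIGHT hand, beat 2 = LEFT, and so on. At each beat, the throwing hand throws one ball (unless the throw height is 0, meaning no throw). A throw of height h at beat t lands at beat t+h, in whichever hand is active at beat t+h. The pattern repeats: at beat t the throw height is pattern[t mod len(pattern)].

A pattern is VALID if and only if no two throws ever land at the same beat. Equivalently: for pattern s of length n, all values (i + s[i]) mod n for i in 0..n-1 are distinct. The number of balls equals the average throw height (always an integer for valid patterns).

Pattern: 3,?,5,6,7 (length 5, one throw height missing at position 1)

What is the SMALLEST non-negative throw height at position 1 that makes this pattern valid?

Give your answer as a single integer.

Answer: 4

Derivation:
i=0: (0 + 3) mod 5 = 3
i=1: s[i]=? (unknown)
i=2: (2 + 5) mod 5 = 2
i=3: (3 + 6) mod 5 = 4
i=4: (4 + 7) mod 5 = 1
Known residues: [1, 2, 3, 4]; need a permutation of 0..4, so missing residue r = 0
Need (1 + s) mod 5 = 0; smallest s = (0 - 1) mod 5 = 4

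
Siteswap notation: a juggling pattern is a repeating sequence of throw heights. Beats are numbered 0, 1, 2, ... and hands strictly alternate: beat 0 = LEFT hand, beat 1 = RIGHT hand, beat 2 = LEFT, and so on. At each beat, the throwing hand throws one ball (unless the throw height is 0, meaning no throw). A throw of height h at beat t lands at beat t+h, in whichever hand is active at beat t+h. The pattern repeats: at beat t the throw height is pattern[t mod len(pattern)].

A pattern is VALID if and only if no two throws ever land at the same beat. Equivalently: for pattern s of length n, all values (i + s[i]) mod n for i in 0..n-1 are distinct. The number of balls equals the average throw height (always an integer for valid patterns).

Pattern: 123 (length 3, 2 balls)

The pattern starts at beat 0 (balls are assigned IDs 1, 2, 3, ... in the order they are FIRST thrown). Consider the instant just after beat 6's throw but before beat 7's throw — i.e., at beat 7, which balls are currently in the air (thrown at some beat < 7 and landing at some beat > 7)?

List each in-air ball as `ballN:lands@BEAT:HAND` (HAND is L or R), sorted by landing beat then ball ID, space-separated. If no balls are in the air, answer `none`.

Answer: ball2:lands@8:L

Derivation:
Beat 0 (L): throw ball1 h=1 -> lands@1:R; in-air after throw: [b1@1:R]
Beat 1 (R): throw ball1 h=2 -> lands@3:R; in-air after throw: [b1@3:R]
Beat 2 (L): throw ball2 h=3 -> lands@5:R; in-air after throw: [b1@3:R b2@5:R]
Beat 3 (R): throw ball1 h=1 -> lands@4:L; in-air after throw: [b1@4:L b2@5:R]
Beat 4 (L): throw ball1 h=2 -> lands@6:L; in-air after throw: [b2@5:R b1@6:L]
Beat 5 (R): throw ball2 h=3 -> lands@8:L; in-air after throw: [b1@6:L b2@8:L]
Beat 6 (L): throw ball1 h=1 -> lands@7:R; in-air after throw: [b1@7:R b2@8:L]
Beat 7 (R): throw ball1 h=2 -> lands@9:R; in-air after throw: [b2@8:L b1@9:R]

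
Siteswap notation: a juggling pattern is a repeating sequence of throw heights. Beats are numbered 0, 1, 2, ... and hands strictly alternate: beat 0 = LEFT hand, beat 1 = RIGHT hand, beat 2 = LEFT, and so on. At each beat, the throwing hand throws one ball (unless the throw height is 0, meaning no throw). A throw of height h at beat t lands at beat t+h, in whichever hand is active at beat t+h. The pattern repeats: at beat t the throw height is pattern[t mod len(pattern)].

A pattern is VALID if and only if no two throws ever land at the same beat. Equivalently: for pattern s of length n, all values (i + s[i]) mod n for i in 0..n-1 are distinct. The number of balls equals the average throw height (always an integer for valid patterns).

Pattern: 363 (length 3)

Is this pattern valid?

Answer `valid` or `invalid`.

Answer: valid

Derivation:
i=0: (i + s[i]) mod n = (0 + 3) mod 3 = 0
i=1: (i + s[i]) mod n = (1 + 6) mod 3 = 1
i=2: (i + s[i]) mod n = (2 + 3) mod 3 = 2
Residues: [0, 1, 2], distinct: True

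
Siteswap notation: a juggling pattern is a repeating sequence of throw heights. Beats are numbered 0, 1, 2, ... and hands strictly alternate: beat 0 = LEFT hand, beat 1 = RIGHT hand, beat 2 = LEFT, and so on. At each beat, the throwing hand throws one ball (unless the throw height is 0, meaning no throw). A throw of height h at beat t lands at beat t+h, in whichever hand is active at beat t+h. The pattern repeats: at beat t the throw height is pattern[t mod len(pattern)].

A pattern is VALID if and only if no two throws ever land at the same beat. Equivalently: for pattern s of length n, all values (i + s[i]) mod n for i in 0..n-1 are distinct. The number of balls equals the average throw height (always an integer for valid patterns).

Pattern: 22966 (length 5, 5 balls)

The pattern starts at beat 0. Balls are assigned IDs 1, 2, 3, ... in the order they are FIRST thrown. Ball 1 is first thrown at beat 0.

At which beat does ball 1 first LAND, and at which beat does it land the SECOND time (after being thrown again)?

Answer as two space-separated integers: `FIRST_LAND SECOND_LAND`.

Answer: 2 11

Derivation:
Beat 0 (L): throw ball1 h=2 -> lands@2:L; in-air after throw: [b1@2:L]
Beat 1 (R): throw ball2 h=2 -> lands@3:R; in-air after throw: [b1@2:L b2@3:R]
Beat 2 (L): throw ball1 h=9 -> lands@11:R; in-air after throw: [b2@3:R b1@11:R]
Beat 3 (R): throw ball2 h=6 -> lands@9:R; in-air after throw: [b2@9:R b1@11:R]
Beat 4 (L): throw ball3 h=6 -> lands@10:L; in-air after throw: [b2@9:R b3@10:L b1@11:R]
Beat 5 (R): throw ball4 h=2 -> lands@7:R; in-air after throw: [b4@7:R b2@9:R b3@10:L b1@11:R]
Beat 6 (L): throw ball5 h=2 -> lands@8:L; in-air after throw: [b4@7:R b5@8:L b2@9:R b3@10:L b1@11:R]
Beat 7 (R): throw ball4 h=9 -> lands@16:L; in-air after throw: [b5@8:L b2@9:R b3@10:L b1@11:R b4@16:L]
Beat 8 (L): throw ball5 h=6 -> lands@14:L; in-air after throw: [b2@9:R b3@10:L b1@11:R b5@14:L b4@16:L]
Beat 9 (R): throw ball2 h=6 -> lands@15:R; in-air after throw: [b3@10:L b1@11:R b5@14:L b2@15:R b4@16:L]
Beat 10 (L): throw ball3 h=2 -> lands@12:L; in-air after throw: [b1@11:R b3@12:L b5@14:L b2@15:R b4@16:L]
Beat 11 (R): throw ball1 h=2 -> lands@13:R; in-air after throw: [b3@12:L b1@13:R b5@14:L b2@15:R b4@16:L]
Ball 1: thrown@0 h=2 -> first land @2; rethrown@2 h=9 -> second land @11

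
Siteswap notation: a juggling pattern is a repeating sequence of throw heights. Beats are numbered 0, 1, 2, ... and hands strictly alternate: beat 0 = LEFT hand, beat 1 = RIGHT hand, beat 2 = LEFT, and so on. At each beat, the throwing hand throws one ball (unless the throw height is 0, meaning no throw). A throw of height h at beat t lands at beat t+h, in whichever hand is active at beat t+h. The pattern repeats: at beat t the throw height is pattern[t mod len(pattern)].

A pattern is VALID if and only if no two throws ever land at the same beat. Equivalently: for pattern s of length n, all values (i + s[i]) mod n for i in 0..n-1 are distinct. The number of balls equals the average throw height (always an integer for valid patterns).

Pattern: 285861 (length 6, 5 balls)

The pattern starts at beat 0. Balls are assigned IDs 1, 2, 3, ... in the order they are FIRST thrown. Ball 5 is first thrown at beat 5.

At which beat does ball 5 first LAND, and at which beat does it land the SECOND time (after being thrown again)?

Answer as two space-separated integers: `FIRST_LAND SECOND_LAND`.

Answer: 6 8

Derivation:
Beat 0 (L): throw ball1 h=2 -> lands@2:L; in-air after throw: [b1@2:L]
Beat 1 (R): throw ball2 h=8 -> lands@9:R; in-air after throw: [b1@2:L b2@9:R]
Beat 2 (L): throw ball1 h=5 -> lands@7:R; in-air after throw: [b1@7:R b2@9:R]
Beat 3 (R): throw ball3 h=8 -> lands@11:R; in-air after throw: [b1@7:R b2@9:R b3@11:R]
Beat 4 (L): throw ball4 h=6 -> lands@10:L; in-air after throw: [b1@7:R b2@9:R b4@10:L b3@11:R]
Beat 5 (R): throw ball5 h=1 -> lands@6:L; in-air after throw: [b5@6:L b1@7:R b2@9:R b4@10:L b3@11:R]
Beat 6 (L): throw ball5 h=2 -> lands@8:L; in-air after throw: [b1@7:R b5@8:L b2@9:R b4@10:L b3@11:R]
Beat 7 (R): throw ball1 h=8 -> lands@15:R; in-air after throw: [b5@8:L b2@9:R b4@10:L b3@11:R b1@15:R]
Beat 8 (L): throw ball5 h=5 -> lands@13:R; in-air after throw: [b2@9:R b4@10:L b3@11:R b5@13:R b1@15:R]
Ball 5: thrown@5 h=1 -> first land @6; rethrown@6 h=2 -> second land @8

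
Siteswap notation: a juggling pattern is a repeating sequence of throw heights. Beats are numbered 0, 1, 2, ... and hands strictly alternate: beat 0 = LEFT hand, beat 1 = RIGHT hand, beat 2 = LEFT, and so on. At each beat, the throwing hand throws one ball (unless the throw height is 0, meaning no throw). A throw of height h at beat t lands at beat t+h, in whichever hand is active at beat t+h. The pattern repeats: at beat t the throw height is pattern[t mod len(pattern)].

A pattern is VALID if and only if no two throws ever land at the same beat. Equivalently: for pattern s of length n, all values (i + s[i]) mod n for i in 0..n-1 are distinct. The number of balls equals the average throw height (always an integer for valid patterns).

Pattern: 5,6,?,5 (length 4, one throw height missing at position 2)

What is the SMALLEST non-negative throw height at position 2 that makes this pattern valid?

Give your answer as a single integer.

Answer: 0

Derivation:
i=0: (0 + 5) mod 4 = 1
i=1: (1 + 6) mod 4 = 3
i=2: s[i]=? (unknown)
i=3: (3 + 5) mod 4 = 0
Known residues: [0, 1, 3]; need a permutation of 0..3, so missing residue r = 2
Need (2 + s) mod 4 = 2; smallest s = (2 - 2) mod 4 = 0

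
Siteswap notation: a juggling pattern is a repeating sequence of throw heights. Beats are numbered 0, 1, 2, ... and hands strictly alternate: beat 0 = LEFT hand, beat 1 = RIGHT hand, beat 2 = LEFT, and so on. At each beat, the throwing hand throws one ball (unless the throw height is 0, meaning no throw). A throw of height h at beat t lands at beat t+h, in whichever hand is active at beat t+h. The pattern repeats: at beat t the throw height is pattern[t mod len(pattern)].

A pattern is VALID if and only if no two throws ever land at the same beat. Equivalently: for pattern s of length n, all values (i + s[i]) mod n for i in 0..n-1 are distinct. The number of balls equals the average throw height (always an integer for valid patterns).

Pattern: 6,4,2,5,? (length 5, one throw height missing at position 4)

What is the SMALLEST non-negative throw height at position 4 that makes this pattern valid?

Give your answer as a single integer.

Answer: 3

Derivation:
i=0: (0 + 6) mod 5 = 1
i=1: (1 + 4) mod 5 = 0
i=2: (2 + 2) mod 5 = 4
i=3: (3 + 5) mod 5 = 3
i=4: s[i]=? (unknown)
Known residues: [0, 1, 3, 4]; need a permutation of 0..4, so missing residue r = 2
Need (4 + s) mod 5 = 2; smallest s = (2 - 4) mod 5 = 3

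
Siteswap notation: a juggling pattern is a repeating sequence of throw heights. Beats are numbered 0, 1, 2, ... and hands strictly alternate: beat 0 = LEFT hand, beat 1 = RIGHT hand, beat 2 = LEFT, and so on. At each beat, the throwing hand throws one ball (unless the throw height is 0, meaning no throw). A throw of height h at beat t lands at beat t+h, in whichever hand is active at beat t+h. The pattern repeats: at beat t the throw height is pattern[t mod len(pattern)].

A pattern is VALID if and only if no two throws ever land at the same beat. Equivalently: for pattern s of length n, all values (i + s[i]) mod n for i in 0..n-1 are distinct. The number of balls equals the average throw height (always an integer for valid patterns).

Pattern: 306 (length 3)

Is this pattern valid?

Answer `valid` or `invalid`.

i=0: (i + s[i]) mod n = (0 + 3) mod 3 = 0
i=1: (i + s[i]) mod n = (1 + 0) mod 3 = 1
i=2: (i + s[i]) mod n = (2 + 6) mod 3 = 2
Residues: [0, 1, 2], distinct: True

Answer: valid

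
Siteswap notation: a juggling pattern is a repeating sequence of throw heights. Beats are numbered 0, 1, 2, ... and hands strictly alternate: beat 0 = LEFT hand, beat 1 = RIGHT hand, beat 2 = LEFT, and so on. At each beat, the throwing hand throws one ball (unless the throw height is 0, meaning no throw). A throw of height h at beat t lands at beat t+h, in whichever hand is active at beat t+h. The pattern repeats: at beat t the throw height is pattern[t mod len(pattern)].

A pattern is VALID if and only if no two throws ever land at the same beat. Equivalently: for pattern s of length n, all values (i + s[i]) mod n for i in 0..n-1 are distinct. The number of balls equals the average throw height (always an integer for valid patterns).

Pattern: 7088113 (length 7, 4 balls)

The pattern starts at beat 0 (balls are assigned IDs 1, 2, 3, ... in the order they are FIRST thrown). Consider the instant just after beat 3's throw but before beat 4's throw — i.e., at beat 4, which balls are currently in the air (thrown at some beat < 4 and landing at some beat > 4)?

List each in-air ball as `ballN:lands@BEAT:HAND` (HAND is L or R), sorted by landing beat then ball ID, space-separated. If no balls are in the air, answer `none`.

Beat 0 (L): throw ball1 h=7 -> lands@7:R; in-air after throw: [b1@7:R]
Beat 2 (L): throw ball2 h=8 -> lands@10:L; in-air after throw: [b1@7:R b2@10:L]
Beat 3 (R): throw ball3 h=8 -> lands@11:R; in-air after throw: [b1@7:R b2@10:L b3@11:R]
Beat 4 (L): throw ball4 h=1 -> lands@5:R; in-air after throw: [b4@5:R b1@7:R b2@10:L b3@11:R]

Answer: ball1:lands@7:R ball2:lands@10:L ball3:lands@11:R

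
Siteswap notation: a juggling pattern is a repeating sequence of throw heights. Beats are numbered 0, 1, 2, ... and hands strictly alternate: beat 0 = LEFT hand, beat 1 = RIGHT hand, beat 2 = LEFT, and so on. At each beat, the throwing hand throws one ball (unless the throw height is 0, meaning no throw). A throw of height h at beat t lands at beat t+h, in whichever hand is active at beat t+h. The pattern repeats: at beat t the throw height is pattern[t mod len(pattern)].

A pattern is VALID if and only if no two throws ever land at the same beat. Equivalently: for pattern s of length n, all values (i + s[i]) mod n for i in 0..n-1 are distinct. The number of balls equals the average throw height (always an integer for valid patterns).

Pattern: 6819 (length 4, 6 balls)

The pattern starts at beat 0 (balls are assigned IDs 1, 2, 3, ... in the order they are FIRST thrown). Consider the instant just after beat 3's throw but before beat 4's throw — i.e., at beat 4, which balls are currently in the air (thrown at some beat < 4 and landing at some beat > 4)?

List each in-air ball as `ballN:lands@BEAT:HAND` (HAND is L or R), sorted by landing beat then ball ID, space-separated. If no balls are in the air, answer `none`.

Beat 0 (L): throw ball1 h=6 -> lands@6:L; in-air after throw: [b1@6:L]
Beat 1 (R): throw ball2 h=8 -> lands@9:R; in-air after throw: [b1@6:L b2@9:R]
Beat 2 (L): throw ball3 h=1 -> lands@3:R; in-air after throw: [b3@3:R b1@6:L b2@9:R]
Beat 3 (R): throw ball3 h=9 -> lands@12:L; in-air after throw: [b1@6:L b2@9:R b3@12:L]
Beat 4 (L): throw ball4 h=6 -> lands@10:L; in-air after throw: [b1@6:L b2@9:R b4@10:L b3@12:L]

Answer: ball1:lands@6:L ball2:lands@9:R ball3:lands@12:L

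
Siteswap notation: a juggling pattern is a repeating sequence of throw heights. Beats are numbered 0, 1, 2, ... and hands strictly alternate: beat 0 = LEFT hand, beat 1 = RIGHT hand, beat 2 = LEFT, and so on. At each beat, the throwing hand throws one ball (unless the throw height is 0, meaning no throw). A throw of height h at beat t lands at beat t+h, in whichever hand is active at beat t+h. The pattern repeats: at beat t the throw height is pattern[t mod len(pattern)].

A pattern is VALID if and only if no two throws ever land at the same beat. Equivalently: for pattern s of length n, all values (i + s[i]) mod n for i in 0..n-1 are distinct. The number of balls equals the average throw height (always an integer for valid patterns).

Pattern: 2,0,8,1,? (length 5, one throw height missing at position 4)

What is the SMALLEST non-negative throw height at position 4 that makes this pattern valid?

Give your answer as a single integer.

Answer: 4

Derivation:
i=0: (0 + 2) mod 5 = 2
i=1: (1 + 0) mod 5 = 1
i=2: (2 + 8) mod 5 = 0
i=3: (3 + 1) mod 5 = 4
i=4: s[i]=? (unknown)
Known residues: [0, 1, 2, 4]; need a permutation of 0..4, so missing residue r = 3
Need (4 + s) mod 5 = 3; smallest s = (3 - 4) mod 5 = 4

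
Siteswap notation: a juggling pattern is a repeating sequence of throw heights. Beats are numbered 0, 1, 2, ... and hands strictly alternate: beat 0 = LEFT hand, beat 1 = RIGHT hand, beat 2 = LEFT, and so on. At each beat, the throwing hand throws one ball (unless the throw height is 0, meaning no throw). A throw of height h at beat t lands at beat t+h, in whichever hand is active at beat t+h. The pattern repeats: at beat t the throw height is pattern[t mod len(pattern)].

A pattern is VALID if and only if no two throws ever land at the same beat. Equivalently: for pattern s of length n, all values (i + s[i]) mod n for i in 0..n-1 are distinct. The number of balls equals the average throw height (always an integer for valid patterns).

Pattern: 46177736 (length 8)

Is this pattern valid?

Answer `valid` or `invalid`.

i=0: (i + s[i]) mod n = (0 + 4) mod 8 = 4
i=1: (i + s[i]) mod n = (1 + 6) mod 8 = 7
i=2: (i + s[i]) mod n = (2 + 1) mod 8 = 3
i=3: (i + s[i]) mod n = (3 + 7) mod 8 = 2
i=4: (i + s[i]) mod n = (4 + 7) mod 8 = 3
i=5: (i + s[i]) mod n = (5 + 7) mod 8 = 4
i=6: (i + s[i]) mod n = (6 + 3) mod 8 = 1
i=7: (i + s[i]) mod n = (7 + 6) mod 8 = 5
Residues: [4, 7, 3, 2, 3, 4, 1, 5], distinct: False

Answer: invalid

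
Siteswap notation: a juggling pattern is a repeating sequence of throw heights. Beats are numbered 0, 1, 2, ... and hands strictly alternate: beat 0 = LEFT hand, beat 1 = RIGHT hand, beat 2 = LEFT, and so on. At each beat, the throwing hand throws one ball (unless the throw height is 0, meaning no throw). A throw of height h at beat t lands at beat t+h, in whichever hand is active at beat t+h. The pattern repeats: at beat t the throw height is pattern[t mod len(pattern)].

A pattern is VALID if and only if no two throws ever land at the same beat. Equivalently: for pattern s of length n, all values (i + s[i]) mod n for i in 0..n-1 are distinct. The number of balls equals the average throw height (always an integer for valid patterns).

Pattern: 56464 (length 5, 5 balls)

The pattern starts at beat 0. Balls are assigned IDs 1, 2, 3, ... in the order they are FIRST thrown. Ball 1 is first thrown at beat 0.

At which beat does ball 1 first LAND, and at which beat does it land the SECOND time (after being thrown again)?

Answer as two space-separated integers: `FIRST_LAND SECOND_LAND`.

Answer: 5 10

Derivation:
Beat 0 (L): throw ball1 h=5 -> lands@5:R; in-air after throw: [b1@5:R]
Beat 1 (R): throw ball2 h=6 -> lands@7:R; in-air after throw: [b1@5:R b2@7:R]
Beat 2 (L): throw ball3 h=4 -> lands@6:L; in-air after throw: [b1@5:R b3@6:L b2@7:R]
Beat 3 (R): throw ball4 h=6 -> lands@9:R; in-air after throw: [b1@5:R b3@6:L b2@7:R b4@9:R]
Beat 4 (L): throw ball5 h=4 -> lands@8:L; in-air after throw: [b1@5:R b3@6:L b2@7:R b5@8:L b4@9:R]
Beat 5 (R): throw ball1 h=5 -> lands@10:L; in-air after throw: [b3@6:L b2@7:R b5@8:L b4@9:R b1@10:L]
Beat 6 (L): throw ball3 h=6 -> lands@12:L; in-air after throw: [b2@7:R b5@8:L b4@9:R b1@10:L b3@12:L]
Beat 7 (R): throw ball2 h=4 -> lands@11:R; in-air after throw: [b5@8:L b4@9:R b1@10:L b2@11:R b3@12:L]
Beat 8 (L): throw ball5 h=6 -> lands@14:L; in-air after throw: [b4@9:R b1@10:L b2@11:R b3@12:L b5@14:L]
Beat 9 (R): throw ball4 h=4 -> lands@13:R; in-air after throw: [b1@10:L b2@11:R b3@12:L b4@13:R b5@14:L]
Beat 10 (L): throw ball1 h=5 -> lands@15:R; in-air after throw: [b2@11:R b3@12:L b4@13:R b5@14:L b1@15:R]
Ball 1: thrown@0 h=5 -> first land @5; rethrown@5 h=5 -> second land @10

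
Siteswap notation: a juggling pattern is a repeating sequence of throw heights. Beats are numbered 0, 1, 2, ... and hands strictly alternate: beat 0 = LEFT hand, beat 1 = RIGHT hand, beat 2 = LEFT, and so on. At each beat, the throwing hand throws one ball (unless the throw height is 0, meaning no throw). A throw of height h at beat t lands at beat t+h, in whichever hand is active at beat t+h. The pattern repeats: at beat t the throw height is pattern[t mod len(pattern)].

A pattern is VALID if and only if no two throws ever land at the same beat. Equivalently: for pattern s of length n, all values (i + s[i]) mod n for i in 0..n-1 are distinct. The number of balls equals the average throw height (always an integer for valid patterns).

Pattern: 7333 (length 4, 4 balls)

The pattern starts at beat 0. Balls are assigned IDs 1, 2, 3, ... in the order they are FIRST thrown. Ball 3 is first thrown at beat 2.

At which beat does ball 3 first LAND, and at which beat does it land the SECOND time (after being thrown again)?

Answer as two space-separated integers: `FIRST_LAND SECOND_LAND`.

Answer: 5 8

Derivation:
Beat 0 (L): throw ball1 h=7 -> lands@7:R; in-air after throw: [b1@7:R]
Beat 1 (R): throw ball2 h=3 -> lands@4:L; in-air after throw: [b2@4:L b1@7:R]
Beat 2 (L): throw ball3 h=3 -> lands@5:R; in-air after throw: [b2@4:L b3@5:R b1@7:R]
Beat 3 (R): throw ball4 h=3 -> lands@6:L; in-air after throw: [b2@4:L b3@5:R b4@6:L b1@7:R]
Beat 4 (L): throw ball2 h=7 -> lands@11:R; in-air after throw: [b3@5:R b4@6:L b1@7:R b2@11:R]
Beat 5 (R): throw ball3 h=3 -> lands@8:L; in-air after throw: [b4@6:L b1@7:R b3@8:L b2@11:R]
Beat 6 (L): throw ball4 h=3 -> lands@9:R; in-air after throw: [b1@7:R b3@8:L b4@9:R b2@11:R]
Beat 7 (R): throw ball1 h=3 -> lands@10:L; in-air after throw: [b3@8:L b4@9:R b1@10:L b2@11:R]
Beat 8 (L): throw ball3 h=7 -> lands@15:R; in-air after throw: [b4@9:R b1@10:L b2@11:R b3@15:R]
Ball 3: thrown@2 h=3 -> first land @5; rethrown@5 h=3 -> second land @8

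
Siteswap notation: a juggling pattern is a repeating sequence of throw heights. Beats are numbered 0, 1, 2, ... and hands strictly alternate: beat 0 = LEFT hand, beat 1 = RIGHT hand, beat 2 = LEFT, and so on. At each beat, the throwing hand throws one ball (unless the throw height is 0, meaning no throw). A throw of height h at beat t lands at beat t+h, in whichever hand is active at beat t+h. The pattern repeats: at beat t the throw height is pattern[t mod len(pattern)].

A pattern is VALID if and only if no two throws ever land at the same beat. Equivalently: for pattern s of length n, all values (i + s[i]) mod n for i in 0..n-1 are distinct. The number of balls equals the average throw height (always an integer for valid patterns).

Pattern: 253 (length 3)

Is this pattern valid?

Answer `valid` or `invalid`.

Answer: invalid

Derivation:
i=0: (i + s[i]) mod n = (0 + 2) mod 3 = 2
i=1: (i + s[i]) mod n = (1 + 5) mod 3 = 0
i=2: (i + s[i]) mod n = (2 + 3) mod 3 = 2
Residues: [2, 0, 2], distinct: False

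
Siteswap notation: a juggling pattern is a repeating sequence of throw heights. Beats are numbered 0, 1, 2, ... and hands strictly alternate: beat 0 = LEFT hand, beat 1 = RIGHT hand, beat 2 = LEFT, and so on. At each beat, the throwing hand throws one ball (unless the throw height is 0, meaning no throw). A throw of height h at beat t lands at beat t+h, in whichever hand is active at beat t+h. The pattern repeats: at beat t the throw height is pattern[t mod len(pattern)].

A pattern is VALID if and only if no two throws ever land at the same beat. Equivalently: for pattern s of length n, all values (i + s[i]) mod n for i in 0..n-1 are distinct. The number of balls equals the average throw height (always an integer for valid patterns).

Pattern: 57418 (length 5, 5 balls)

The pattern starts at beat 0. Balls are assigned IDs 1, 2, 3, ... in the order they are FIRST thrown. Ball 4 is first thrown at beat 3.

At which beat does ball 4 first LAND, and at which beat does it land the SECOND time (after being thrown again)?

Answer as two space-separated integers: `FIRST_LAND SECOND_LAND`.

Answer: 4 12

Derivation:
Beat 0 (L): throw ball1 h=5 -> lands@5:R; in-air after throw: [b1@5:R]
Beat 1 (R): throw ball2 h=7 -> lands@8:L; in-air after throw: [b1@5:R b2@8:L]
Beat 2 (L): throw ball3 h=4 -> lands@6:L; in-air after throw: [b1@5:R b3@6:L b2@8:L]
Beat 3 (R): throw ball4 h=1 -> lands@4:L; in-air after throw: [b4@4:L b1@5:R b3@6:L b2@8:L]
Beat 4 (L): throw ball4 h=8 -> lands@12:L; in-air after throw: [b1@5:R b3@6:L b2@8:L b4@12:L]
Beat 5 (R): throw ball1 h=5 -> lands@10:L; in-air after throw: [b3@6:L b2@8:L b1@10:L b4@12:L]
Beat 6 (L): throw ball3 h=7 -> lands@13:R; in-air after throw: [b2@8:L b1@10:L b4@12:L b3@13:R]
Beat 7 (R): throw ball5 h=4 -> lands@11:R; in-air after throw: [b2@8:L b1@10:L b5@11:R b4@12:L b3@13:R]
Beat 8 (L): throw ball2 h=1 -> lands@9:R; in-air after throw: [b2@9:R b1@10:L b5@11:R b4@12:L b3@13:R]
Beat 9 (R): throw ball2 h=8 -> lands@17:R; in-air after throw: [b1@10:L b5@11:R b4@12:L b3@13:R b2@17:R]
Beat 10 (L): throw ball1 h=5 -> lands@15:R; in-air after throw: [b5@11:R b4@12:L b3@13:R b1@15:R b2@17:R]
Beat 11 (R): throw ball5 h=7 -> lands@18:L; in-air after throw: [b4@12:L b3@13:R b1@15:R b2@17:R b5@18:L]
Ball 4: thrown@3 h=1 -> first land @4; rethrown@4 h=8 -> second land @12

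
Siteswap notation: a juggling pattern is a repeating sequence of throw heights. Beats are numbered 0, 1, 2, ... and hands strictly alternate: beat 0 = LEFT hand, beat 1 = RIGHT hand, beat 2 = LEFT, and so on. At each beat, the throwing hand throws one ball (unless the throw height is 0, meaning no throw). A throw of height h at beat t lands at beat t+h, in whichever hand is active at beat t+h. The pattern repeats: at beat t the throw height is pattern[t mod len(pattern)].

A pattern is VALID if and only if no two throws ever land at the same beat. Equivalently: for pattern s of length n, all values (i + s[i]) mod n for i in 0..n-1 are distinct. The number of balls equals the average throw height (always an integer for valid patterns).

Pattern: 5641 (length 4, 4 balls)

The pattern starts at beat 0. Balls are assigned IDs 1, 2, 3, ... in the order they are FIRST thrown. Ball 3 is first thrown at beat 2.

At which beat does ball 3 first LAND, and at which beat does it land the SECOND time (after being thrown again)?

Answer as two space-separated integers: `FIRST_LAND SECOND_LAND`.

Answer: 6 10

Derivation:
Beat 0 (L): throw ball1 h=5 -> lands@5:R; in-air after throw: [b1@5:R]
Beat 1 (R): throw ball2 h=6 -> lands@7:R; in-air after throw: [b1@5:R b2@7:R]
Beat 2 (L): throw ball3 h=4 -> lands@6:L; in-air after throw: [b1@5:R b3@6:L b2@7:R]
Beat 3 (R): throw ball4 h=1 -> lands@4:L; in-air after throw: [b4@4:L b1@5:R b3@6:L b2@7:R]
Beat 4 (L): throw ball4 h=5 -> lands@9:R; in-air after throw: [b1@5:R b3@6:L b2@7:R b4@9:R]
Beat 5 (R): throw ball1 h=6 -> lands@11:R; in-air after throw: [b3@6:L b2@7:R b4@9:R b1@11:R]
Beat 6 (L): throw ball3 h=4 -> lands@10:L; in-air after throw: [b2@7:R b4@9:R b3@10:L b1@11:R]
Beat 7 (R): throw ball2 h=1 -> lands@8:L; in-air after throw: [b2@8:L b4@9:R b3@10:L b1@11:R]
Beat 8 (L): throw ball2 h=5 -> lands@13:R; in-air after throw: [b4@9:R b3@10:L b1@11:R b2@13:R]
Beat 9 (R): throw ball4 h=6 -> lands@15:R; in-air after throw: [b3@10:L b1@11:R b2@13:R b4@15:R]
Beat 10 (L): throw ball3 h=4 -> lands@14:L; in-air after throw: [b1@11:R b2@13:R b3@14:L b4@15:R]
Ball 3: thrown@2 h=4 -> first land @6; rethrown@6 h=4 -> second land @10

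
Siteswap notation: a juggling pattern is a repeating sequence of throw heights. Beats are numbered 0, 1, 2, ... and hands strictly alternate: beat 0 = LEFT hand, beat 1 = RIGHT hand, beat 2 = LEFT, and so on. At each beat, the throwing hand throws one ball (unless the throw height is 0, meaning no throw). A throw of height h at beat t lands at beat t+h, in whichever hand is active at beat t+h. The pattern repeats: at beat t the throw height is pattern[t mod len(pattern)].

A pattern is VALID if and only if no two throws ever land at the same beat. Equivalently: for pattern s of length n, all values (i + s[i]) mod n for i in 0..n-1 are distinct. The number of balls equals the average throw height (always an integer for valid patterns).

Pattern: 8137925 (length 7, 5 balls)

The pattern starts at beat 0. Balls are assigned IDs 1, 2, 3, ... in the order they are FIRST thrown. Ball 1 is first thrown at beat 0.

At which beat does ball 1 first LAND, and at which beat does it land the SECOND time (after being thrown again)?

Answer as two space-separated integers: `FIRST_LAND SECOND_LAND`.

Beat 0 (L): throw ball1 h=8 -> lands@8:L; in-air after throw: [b1@8:L]
Beat 1 (R): throw ball2 h=1 -> lands@2:L; in-air after throw: [b2@2:L b1@8:L]
Beat 2 (L): throw ball2 h=3 -> lands@5:R; in-air after throw: [b2@5:R b1@8:L]
Beat 3 (R): throw ball3 h=7 -> lands@10:L; in-air after throw: [b2@5:R b1@8:L b3@10:L]
Beat 4 (L): throw ball4 h=9 -> lands@13:R; in-air after throw: [b2@5:R b1@8:L b3@10:L b4@13:R]
Beat 5 (R): throw ball2 h=2 -> lands@7:R; in-air after throw: [b2@7:R b1@8:L b3@10:L b4@13:R]
Beat 6 (L): throw ball5 h=5 -> lands@11:R; in-air after throw: [b2@7:R b1@8:L b3@10:L b5@11:R b4@13:R]
Beat 7 (R): throw ball2 h=8 -> lands@15:R; in-air after throw: [b1@8:L b3@10:L b5@11:R b4@13:R b2@15:R]
Beat 8 (L): throw ball1 h=1 -> lands@9:R; in-air after throw: [b1@9:R b3@10:L b5@11:R b4@13:R b2@15:R]
Beat 9 (R): throw ball1 h=3 -> lands@12:L; in-air after throw: [b3@10:L b5@11:R b1@12:L b4@13:R b2@15:R]
Ball 1: thrown@0 h=8 -> first land @8; rethrown@8 h=1 -> second land @9

Answer: 8 9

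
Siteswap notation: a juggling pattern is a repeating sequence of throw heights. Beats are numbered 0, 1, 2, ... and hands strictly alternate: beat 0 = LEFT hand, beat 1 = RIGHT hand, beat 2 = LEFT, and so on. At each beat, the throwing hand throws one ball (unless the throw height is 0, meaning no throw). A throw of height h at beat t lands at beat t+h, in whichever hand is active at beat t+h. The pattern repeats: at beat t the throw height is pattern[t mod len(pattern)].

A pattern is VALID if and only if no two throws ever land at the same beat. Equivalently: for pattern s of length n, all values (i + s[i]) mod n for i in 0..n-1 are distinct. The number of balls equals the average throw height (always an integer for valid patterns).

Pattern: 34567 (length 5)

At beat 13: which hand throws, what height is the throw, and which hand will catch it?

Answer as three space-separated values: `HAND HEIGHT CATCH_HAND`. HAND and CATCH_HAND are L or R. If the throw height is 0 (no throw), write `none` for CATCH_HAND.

Beat 13: 13 mod 2 = 1, so hand = R
Throw height = pattern[13 mod 5] = pattern[3] = 6
Lands at beat 13+6=19, 19 mod 2 = 1, so catch hand = R

Answer: R 6 R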